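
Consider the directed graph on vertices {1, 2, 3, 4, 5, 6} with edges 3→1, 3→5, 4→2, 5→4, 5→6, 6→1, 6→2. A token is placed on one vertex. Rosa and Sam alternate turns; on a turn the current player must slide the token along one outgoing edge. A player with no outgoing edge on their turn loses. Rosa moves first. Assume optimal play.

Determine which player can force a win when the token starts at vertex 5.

Sam wins.

Use the standard recursion: the mover loses at a terminal position; elsewhere, the mover wins exactly when some move hands the opponent an L position.
Every edge goes from a vertex to one that appears earlier in the order 2, 1, 6, 4, 5, 3, so processing vertices in that order labels each vertex after all of its successors.
2: no outgoing edge → L
1: no outgoing edge → L
6: →1(L), so W
4: →2(L), so W
5: →4(W), 6(W) — all W, so L
3: →5(L), so W
The starting position 5 is L: whatever Rosa does, the opponent receives a W position.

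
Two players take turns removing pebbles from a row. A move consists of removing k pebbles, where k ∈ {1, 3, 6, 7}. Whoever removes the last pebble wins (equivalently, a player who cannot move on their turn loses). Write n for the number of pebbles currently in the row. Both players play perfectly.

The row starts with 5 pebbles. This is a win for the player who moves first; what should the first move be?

Remove 1, leaving 4.

Classify positions by backward induction: terminal positions (no move available) are L. From any other position, the mover wins iff some move reaches an L.
n=0: no move → L
n=1: W (go to 0, an L position)
n=2: L (sole option 1(W) is W)
n=3: W (go to 2, an L position)
n=4: L (options 3(W), 1(W) are all W)
n=5: W (go to 4, an L position)
From 5, the L positions reachable in one move are: 4, 2. Any move reaching one of these is winning.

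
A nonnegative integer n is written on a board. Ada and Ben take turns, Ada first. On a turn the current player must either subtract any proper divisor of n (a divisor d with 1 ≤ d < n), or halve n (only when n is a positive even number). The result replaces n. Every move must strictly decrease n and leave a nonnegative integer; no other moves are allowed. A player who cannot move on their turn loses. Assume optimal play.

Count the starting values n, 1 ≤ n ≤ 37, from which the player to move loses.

Classify positions by backward induction: terminal positions (no move available) are L. From any other position, the mover wins iff some move reaches an L.
n=0: no move → L
n=1: no move → L
n=2: can move to 1, which is L ⇒ W
n=3: the only move is to 2(W), a W ⇒ L
n=4: can move to 3, which is L ⇒ W
n=5: the only move is to 4(W), a W ⇒ L
n=6: can move to 3, which is L ⇒ W
n=7: the only move is to 6(W), a W ⇒ L
n=8: can move to 7, which is L ⇒ W
n=9: moves to 6(W), 8(W); every one is W ⇒ L
n=10: can move to 5, which is L ⇒ W
n=11: the only move is to 10(W), a W ⇒ L
n=12: can move to 9, which is L ⇒ W
n=13: the only move is to 12(W), a W ⇒ L
n=14: can move to 7, which is L ⇒ W
n=15: moves to 10(W), 12(W), 14(W); every one is W ⇒ L
n=16: can move to 15, which is L ⇒ W
n=17: the only move is to 16(W), a W ⇒ L
n=18: can move to 9, which is L ⇒ W
n=19: the only move is to 18(W), a W ⇒ L
n=20: can move to 15, which is L ⇒ W
n=21: moves to 14(W), 18(W), 20(W); every one is W ⇒ L
n=22: can move to 11, which is L ⇒ W
n=23: the only move is to 22(W), a W ⇒ L
n=24: can move to 21, which is L ⇒ W
n=25: moves to 20(W), 24(W); every one is W ⇒ L
n=26: can move to 13, which is L ⇒ W
n=27: moves to 18(W), 24(W), 26(W); every one is W ⇒ L
n=28: can move to 21, which is L ⇒ W
n=29: the only move is to 28(W), a W ⇒ L
n=30: can move to 15, which is L ⇒ W
n=31: the only move is to 30(W), a W ⇒ L
n=32: can move to 31, which is L ⇒ W
n=33: moves to 22(W), 30(W), 32(W); every one is W ⇒ L
n=34: can move to 17, which is L ⇒ W
n=35: moves to 28(W), 30(W), 34(W); every one is W ⇒ L
n=36: can move to 27, which is L ⇒ W
n=37: the only move is to 36(W), a W ⇒ L
L entries with 1 ≤ n ≤ 37 (n=0 is outside the asked range and is not counted): n = 1, 3, 5, 7, 9, 11, 13, 15, 17, 19, 21, 23, 25, 27, 29, 31, 33, 35, 37; that makes 19.

19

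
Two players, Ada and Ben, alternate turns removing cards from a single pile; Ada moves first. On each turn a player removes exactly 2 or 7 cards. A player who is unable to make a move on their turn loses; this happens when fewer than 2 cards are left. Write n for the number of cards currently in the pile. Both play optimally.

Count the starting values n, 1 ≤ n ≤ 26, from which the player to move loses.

Positions with no move are L. A position that does have a move is losing for the player to move precisely when every available move leads to a winning position for the opponent. Fill in the labels:
n=0: no move → L
n=1: no move → L
n=2: →0(L), so W
n=3: →1(L), so W
n=4: →2(W) only, which is W, so L
n=5: →3(W) only, which is W, so L
n=6: →4(L), so W
n=7: →5(L), so W
n=8: →1(L), so W
n=9: →7(W), 2(W) — all W, so L
n=10: →8(W), 3(W) — all W, so L
n=11: →9(L), so W
n=12: →10(L), so W
n=13: →11(W), 6(W) — all W, so L
n=14: →12(W), 7(W) — all W, so L
n=15: →13(L), so W
n=16: →14(L), so W
n=17: →10(L), so W
n=18: →16(W), 11(W) — all W, so L
n=19: →17(W), 12(W) — all W, so L
n=20: →18(L), so W
n=21: →19(L), so W
n=22: →20(W), 15(W) — all W, so L
n=23: →21(W), 16(W) — all W, so L
n=24: →22(L), so W
n=25: →23(L), so W
n=26: →19(L), so W
L entries with 1 ≤ n ≤ 26 (n=0 is outside the asked range and is not counted): n = 1, 4, 5, 9, 10, 13, 14, 18, 19, 22, 23; that makes 11.

11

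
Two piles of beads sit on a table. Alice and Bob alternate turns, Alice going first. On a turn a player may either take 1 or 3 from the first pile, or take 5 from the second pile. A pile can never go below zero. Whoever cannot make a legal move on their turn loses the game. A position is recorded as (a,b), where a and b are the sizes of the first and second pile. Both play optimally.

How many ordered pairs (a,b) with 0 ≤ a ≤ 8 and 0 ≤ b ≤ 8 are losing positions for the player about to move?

41

Label each position W (a win for the player to move) or L (a loss). A position with no legal move is L; any other position is W exactly when some move reaches an L, and L when every move reaches a W.
Every move lowers a or b (never raises either), so fill the grid row by row in increasing a, and left to right within a row: each cell's successors are then already labelled.
      b=0  b=1  b=2  b=3  b=4  b=5  b=6  b=7  b=8
a=0:    L    L    L    L    L    W    W    W    W
a=1:    W    W    W    W    W    L    L    L    L
a=2:    L    L    L    L    L    W    W    W    W
a=3:    W    W    W    W    W    L    L    L    L
a=4:    L    L    L    L    L    W    W    W    W
a=5:    W    W    W    W    W    L    L    L    L
a=6:    L    L    L    L    L    W    W    W    W
a=7:    W    W    W    W    W    L    L    L    L
a=8:    L    L    L    L    L    W    W    W    W
Cells with no legal move (terminal, hence L): (0,0), (0,1), (0,2), (0,3), (0,4).
The remaining L cells, each justified by listing all of its moves:
(1,5): L (options (0,5)(W), (1,0)(W) are all W)
(1,6): L (options (0,6)(W), (1,1)(W) are all W)
(1,7): L (options (0,7)(W), (1,2)(W) are all W)
(1,8): L (options (0,8)(W), (1,3)(W) are all W)
(2,0): L (sole option (1,0)(W) is W)
(2,1): L (sole option (1,1)(W) is W)
(2,2): L (sole option (1,2)(W) is W)
(2,3): L (sole option (1,3)(W) is W)
(2,4): L (sole option (1,4)(W) is W)
(3,5): L (options (2,5)(W), (0,5)(W), (3,0)(W) are all W)
(3,6): L (options (2,6)(W), (0,6)(W), (3,1)(W) are all W)
(3,7): L (options (2,7)(W), (0,7)(W), (3,2)(W) are all W)
(3,8): L (options (2,8)(W), (0,8)(W), (3,3)(W) are all W)
(4,0): L (options (3,0)(W), (1,0)(W) are all W)
(4,1): L (options (3,1)(W), (1,1)(W) are all W)
(4,2): L (options (3,2)(W), (1,2)(W) are all W)
(4,3): L (options (3,3)(W), (1,3)(W) are all W)
(4,4): L (options (3,4)(W), (1,4)(W) are all W)
(5,5): L (options (4,5)(W), (2,5)(W), (5,0)(W) are all W)
(5,6): L (options (4,6)(W), (2,6)(W), (5,1)(W) are all W)
(5,7): L (options (4,7)(W), (2,7)(W), (5,2)(W) are all W)
(5,8): L (options (4,8)(W), (2,8)(W), (5,3)(W) are all W)
(6,0): L (options (5,0)(W), (3,0)(W) are all W)
(6,1): L (options (5,1)(W), (3,1)(W) are all W)
(6,2): L (options (5,2)(W), (3,2)(W) are all W)
(6,3): L (options (5,3)(W), (3,3)(W) are all W)
(6,4): L (options (5,4)(W), (3,4)(W) are all W)
(7,5): L (options (6,5)(W), (4,5)(W), (7,0)(W) are all W)
(7,6): L (options (6,6)(W), (4,6)(W), (7,1)(W) are all W)
(7,7): L (options (6,7)(W), (4,7)(W), (7,2)(W) are all W)
(7,8): L (options (6,8)(W), (4,8)(W), (7,3)(W) are all W)
(8,0): L (options (7,0)(W), (5,0)(W) are all W)
(8,1): L (options (7,1)(W), (5,1)(W) are all W)
(8,2): L (options (7,2)(W), (5,2)(W) are all W)
(8,3): L (options (7,3)(W), (5,3)(W) are all W)
(8,4): L (options (7,4)(W), (5,4)(W) are all W)
Every other cell has at least one move into one of the L cells above, so it is W.
L cells per row: a=0: 5, a=1: 4, a=2: 5, a=3: 4, a=4: 5, a=5: 4, a=6: 5, a=7: 4, a=8: 5; total 41.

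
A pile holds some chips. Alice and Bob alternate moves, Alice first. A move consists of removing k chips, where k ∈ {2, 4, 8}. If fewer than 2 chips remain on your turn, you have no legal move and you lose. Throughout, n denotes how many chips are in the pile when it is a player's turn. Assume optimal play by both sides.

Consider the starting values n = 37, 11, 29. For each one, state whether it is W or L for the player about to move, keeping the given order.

Work bottom-up. With no move the player to move loses. Otherwise the position is W if at least one move leads to an L position for the opponent, and L if every move leads to a W.
n=0: no move → L
n=1: no move → L
n=2: W (go to 0, an L position)
n=3: W (go to 1, an L position)
n=4: W (go to 0, an L position)
n=5: W (go to 1, an L position)
n=6: L (options 4(W), 2(W) are all W)
n=7: L (options 5(W), 3(W) are all W)
n=8: W (go to 6, an L position)
n=9: W (go to 7, an L position)
n=10: W (go to 6, an L position)
n=11: W (go to 7, an L position)
n=12: L (options 10(W), 8(W), 4(W) are all W)
n=13: L (options 11(W), 9(W), 5(W) are all W)
n=14: W (go to 12, an L position)
n=15: W (go to 13, an L position)
n=16: W (go to 12, an L position)
n=17: W (go to 13, an L position)
n=18: L (options 16(W), 14(W), 10(W) are all W)
n=19: L (options 17(W), 15(W), 11(W) are all W)
n=20: W (go to 18, an L position)
n=21: W (go to 19, an L position)
n=22: W (go to 18, an L position)
n=23: W (go to 19, an L position)
n=24: L (options 22(W), 20(W), 16(W) are all W)
n=25: L (options 23(W), 21(W), 17(W) are all W)
n=26: W (go to 24, an L position)
n=27: W (go to 25, an L position)
n=28: W (go to 24, an L position)
n=29: W (go to 25, an L position)
n=30: L (options 28(W), 26(W), 22(W) are all W)
n=31: L (options 29(W), 27(W), 23(W) are all W)
n=32: W (go to 30, an L position)
n=33: W (go to 31, an L position)
n=34: W (go to 30, an L position)
n=35: W (go to 31, an L position)
n=36: L (options 34(W), 32(W), 28(W) are all W)
n=37: L (options 35(W), 33(W), 29(W) are all W)

37: L, 11: W, 29: W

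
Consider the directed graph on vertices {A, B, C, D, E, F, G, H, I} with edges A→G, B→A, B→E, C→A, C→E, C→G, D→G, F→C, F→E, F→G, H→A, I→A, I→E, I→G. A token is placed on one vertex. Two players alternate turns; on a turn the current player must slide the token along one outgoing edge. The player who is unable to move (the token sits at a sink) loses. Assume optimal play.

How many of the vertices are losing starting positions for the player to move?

3

Use the standard recursion: the mover loses at a terminal position; elsewhere, the mover wins exactly when some move hands the opponent an L position.
Every edge goes from a vertex to one that appears earlier in the order E, G, A, B, C, I, H, F, D, so processing vertices in that order labels each vertex after all of its successors.
E: no outgoing edge → L
G: no outgoing edge → L
A: W (go to G, an L position)
B: W (go to E, an L position)
C: W (go to G, an L position)
I: W (go to G, an L position)
H: L (sole option A(W) is W)
F: W (go to G, an L position)
D: W (go to G, an L position)
The L vertices are E, G, H; that is 3 in all.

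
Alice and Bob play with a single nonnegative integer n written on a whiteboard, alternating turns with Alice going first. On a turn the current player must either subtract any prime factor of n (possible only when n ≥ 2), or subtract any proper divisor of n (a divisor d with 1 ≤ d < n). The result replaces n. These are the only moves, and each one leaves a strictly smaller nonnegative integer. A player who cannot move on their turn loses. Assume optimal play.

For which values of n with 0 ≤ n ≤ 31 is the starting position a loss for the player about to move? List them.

Classify positions by backward induction: terminal positions (no move available) are L. From any other position, the mover wins iff some move reaches an L.
n=0: no move → L
n=1: no move → L
n=2: W (go to 0, an L position)
n=3: W (go to 0, an L position)
n=4: L (options 2(W), 3(W) are all W)
n=5: W (go to 0, an L position)
n=6: W (go to 4, an L position)
n=7: W (go to 0, an L position)
n=8: W (go to 4, an L position)
n=9: L (options 6(W), 8(W) are all W)
n=10: W (go to 9, an L position)
n=11: W (go to 0, an L position)
n=12: W (go to 9, an L position)
n=13: W (go to 0, an L position)
n=14: L (options 7(W), 12(W), 13(W) are all W)
n=15: W (go to 14, an L position)
n=16: W (go to 14, an L position)
n=17: W (go to 0, an L position)
n=18: W (go to 9, an L position)
n=19: W (go to 0, an L position)
n=20: L (options 10(W), 15(W), 16(W), 18(W), 19(W) are all W)
n=21: W (go to 14, an L position)
n=22: W (go to 20, an L position)
n=23: W (go to 0, an L position)
n=24: W (go to 20, an L position)
n=25: W (go to 20, an L position)
n=26: L (options 13(W), 24(W), 25(W) are all W)
n=27: W (go to 26, an L position)
n=28: W (go to 14, an L position)
n=29: W (go to 0, an L position)
n=30: W (go to 20, an L position)
n=31: W (go to 0, an L position)
The losing starting values of n are exactly the entries labelled L in this table (7 of them).

0, 1, 4, 9, 14, 20, 26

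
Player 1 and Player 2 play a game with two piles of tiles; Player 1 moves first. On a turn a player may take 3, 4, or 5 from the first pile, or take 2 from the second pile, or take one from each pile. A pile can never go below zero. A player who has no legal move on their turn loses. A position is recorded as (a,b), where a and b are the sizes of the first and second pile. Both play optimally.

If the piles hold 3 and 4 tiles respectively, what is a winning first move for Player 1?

Move to (0,4).

Work bottom-up. With no move the player to move loses. Otherwise the position is W if at least one move leads to an L position for the opponent, and L if every move leads to a W.
No move ever increases a pile, so every position that can arise here has a ≤ 3 and b ≤ 4; it is enough to label the cells with 0 ≤ a ≤ 3 and 0 ≤ b ≤ 4.
Every move lowers a or b (never raises either), so fill the grid row by row in increasing a, and left to right within a row: each cell's successors are then already labelled.
      b=0  b=1  b=2  b=3  b=4
a=0:    L    L    W    W    L
a=1:    L    W    W    L    L
a=2:    L    W    W    L    W
a=3:    W    W    L    L    W
Cells with no legal move (terminal, hence L): (0,0), (0,1), (1,0), (2,0).
The remaining L cells, each justified by listing all of its moves:
(0,4): L (sole option (0,2)(W) is W)
(1,3): L (options (1,1)(W), (0,2)(W) are all W)
(1,4): L (options (1,2)(W), (0,3)(W) are all W)
(2,3): L (options (2,1)(W), (1,2)(W) are all W)
(3,2): L (options (0,2)(W), (3,0)(W), (2,1)(W) are all W)
(3,3): L (options (0,3)(W), (3,1)(W), (2,2)(W) are all W)
Every other cell has at least one move into one of the L cells above, so it is W.
From (3,4), the L positions reachable in one move are: (0,4), (3,2), (2,3). Any move reaching one of these is winning.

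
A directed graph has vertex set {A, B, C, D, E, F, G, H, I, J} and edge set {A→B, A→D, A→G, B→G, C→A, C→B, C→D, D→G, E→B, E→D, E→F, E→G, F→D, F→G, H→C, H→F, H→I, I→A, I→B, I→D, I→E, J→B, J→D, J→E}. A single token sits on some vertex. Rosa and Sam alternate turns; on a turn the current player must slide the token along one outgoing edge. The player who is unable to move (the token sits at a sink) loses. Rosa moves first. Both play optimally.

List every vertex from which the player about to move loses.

Use the standard recursion: the mover loses at a terminal position; elsewhere, the mover wins exactly when some move hands the opponent an L position.
Every edge goes from a vertex to one that appears earlier in the order G, B, D, F, A, E, I, C, J, H, so processing vertices in that order labels each vertex after all of its successors.
G: no outgoing edge → L
B: W (go to G, an L position)
D: W (go to G, an L position)
F: W (go to G, an L position)
A: W (go to G, an L position)
E: W (go to G, an L position)
I: L (options E(W), A(W), D(W), B(W) are all W)
C: L (options A(W), D(W), B(W) are all W)
J: L (options E(W), D(W), B(W) are all W)
H: W (go to C, an L position)
Reading off the rows marked L gives the requested list; there are 4 such vertices.

C, G, I, J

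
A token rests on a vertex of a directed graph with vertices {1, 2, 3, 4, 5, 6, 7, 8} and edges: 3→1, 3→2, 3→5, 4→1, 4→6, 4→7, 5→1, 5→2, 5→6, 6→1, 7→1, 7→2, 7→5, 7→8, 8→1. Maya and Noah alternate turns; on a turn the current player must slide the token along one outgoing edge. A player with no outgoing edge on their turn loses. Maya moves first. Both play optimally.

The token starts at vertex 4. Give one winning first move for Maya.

Work bottom-up. With no move the player to move loses. Otherwise the position is W if at least one move leads to an L position for the opponent, and L if every move leads to a W.
Every edge goes from a vertex to one that appears earlier in the order 2, 1, 8, 6, 5, 7, 3, 4, so processing vertices in that order labels each vertex after all of its successors.
2: no outgoing edge → L
1: no outgoing edge → L
8: can move to 1, which is L ⇒ W
6: can move to 1, which is L ⇒ W
5: can move to 1, which is L ⇒ W
7: can move to 1, which is L ⇒ W
3: can move to 1, which is L ⇒ W
4: can move to 1, which is L ⇒ W
From 4, the L positions reachable in one move are: 1.

Move to 1.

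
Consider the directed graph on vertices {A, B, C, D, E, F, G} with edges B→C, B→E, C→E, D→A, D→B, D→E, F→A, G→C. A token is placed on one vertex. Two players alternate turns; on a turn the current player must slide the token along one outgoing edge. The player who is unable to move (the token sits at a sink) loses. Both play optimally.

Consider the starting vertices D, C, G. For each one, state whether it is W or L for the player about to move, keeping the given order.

Classify positions by backward induction: terminal positions (no move available) are L. From any other position, the mover wins iff some move reaches an L.
Every edge goes from a vertex to one that appears earlier in the order A, E, C, B, D, G, F, so processing vertices in that order labels each vertex after all of its successors.
A: no outgoing edge → L
E: no outgoing edge → L
C: can move to E, which is L ⇒ W
B: can move to E, which is L ⇒ W
D: can move to E, which is L ⇒ W
G: the only move is to C(W), a W ⇒ L
F: can move to A, which is L ⇒ W

D: W, C: W, G: L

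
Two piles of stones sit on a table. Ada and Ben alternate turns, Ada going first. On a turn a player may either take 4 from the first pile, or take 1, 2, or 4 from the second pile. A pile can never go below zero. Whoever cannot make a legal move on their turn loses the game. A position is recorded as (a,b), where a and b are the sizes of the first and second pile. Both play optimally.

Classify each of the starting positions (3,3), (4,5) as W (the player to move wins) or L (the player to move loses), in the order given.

(3,3): L, (4,5): W

Build the W/L table. Terminal = L. A non-terminal position is W if it has a move to some L; otherwise it is L.
No move ever increases a pile, so every position that can arise here has a ≤ 4 and b ≤ 5; it is enough to label the cells with 0 ≤ a ≤ 4 and 0 ≤ b ≤ 5.
Every move lowers a or b (never raises either), so fill the grid row by row in increasing a, and left to right within a row: each cell's successors are then already labelled.
      b=0  b=1  b=2  b=3  b=4  b=5
a=0:    L    W    W    L    W    W
a=1:    L    W    W    L    W    W
a=2:    L    W    W    L    W    W
a=3:    L    W    W    L    W    W
a=4:    W    L    W    W    L    W
Cells with no legal move (terminal, hence L): (0,0), (1,0), (2,0), (3,0).
The remaining L cells, each justified by listing all of its moves:
(0,3): →(0,2)(W), (0,1)(W) — all W, so L
(1,3): →(1,2)(W), (1,1)(W) — all W, so L
(2,3): →(2,2)(W), (2,1)(W) — all W, so L
(3,3): →(3,2)(W), (3,1)(W) — all W, so L
(4,1): →(0,1)(W), (4,0)(W) — all W, so L
(4,4): →(0,4)(W), (4,3)(W), (4,2)(W), (4,0)(W) — all W, so L
Every other cell has at least one move into one of the L cells above, so it is W.
(3,3): one of the L cells justified above, so L
(4,5): the move to (4,4) reaches an L cell, so W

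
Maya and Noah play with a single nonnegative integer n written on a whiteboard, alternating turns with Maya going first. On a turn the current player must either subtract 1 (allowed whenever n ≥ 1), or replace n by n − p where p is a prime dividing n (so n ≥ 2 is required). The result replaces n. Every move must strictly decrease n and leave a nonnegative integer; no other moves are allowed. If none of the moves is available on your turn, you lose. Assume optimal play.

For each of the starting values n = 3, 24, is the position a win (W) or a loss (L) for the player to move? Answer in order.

3: W, 24: L

Use the standard recursion: the mover loses at a terminal position; elsewhere, the mover wins exactly when some move hands the opponent an L position.
n=0: no move → L
n=1: W (go to 0, an L position)
n=2: W (go to 0, an L position)
n=3: W (go to 0, an L position)
n=4: L (options 2(W), 3(W) are all W)
n=5: W (go to 0, an L position)
n=6: W (go to 4, an L position)
n=7: W (go to 0, an L position)
n=8: L (options 6(W), 7(W) are all W)
n=9: W (go to 8, an L position)
n=10: W (go to 8, an L position)
n=11: W (go to 0, an L position)
n=12: L (options 9(W), 10(W), 11(W) are all W)
n=13: W (go to 0, an L position)
n=14: W (go to 12, an L position)
n=15: W (go to 12, an L position)
n=16: L (options 14(W), 15(W) are all W)
n=17: W (go to 0, an L position)
n=18: W (go to 16, an L position)
n=19: W (go to 0, an L position)
n=20: L (options 15(W), 18(W), 19(W) are all W)
n=21: W (go to 20, an L position)
n=22: W (go to 20, an L position)
n=23: W (go to 0, an L position)
n=24: L (options 21(W), 22(W), 23(W) are all W)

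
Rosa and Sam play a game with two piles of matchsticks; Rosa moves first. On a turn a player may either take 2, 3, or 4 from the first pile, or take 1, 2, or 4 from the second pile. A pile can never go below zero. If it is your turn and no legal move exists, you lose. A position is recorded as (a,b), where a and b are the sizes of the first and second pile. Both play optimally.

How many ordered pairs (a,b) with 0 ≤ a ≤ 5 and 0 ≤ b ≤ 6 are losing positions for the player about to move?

14

Compute win/loss labels from the base case upward. A position with no move is L. Any other position is W if it can reach an L in one move, else L.
Every move lowers a or b (never raises either), so fill the grid row by row in increasing a, and left to right within a row: each cell's successors are then already labelled.
      b=0  b=1  b=2  b=3  b=4  b=5  b=6
a=0:    L    W    W    L    W    W    L
a=1:    L    W    W    L    W    W    L
a=2:    W    L    W    W    L    W    W
a=3:    W    L    W    W    L    W    W
a=4:    W    W    L    W    W    L    W
a=5:    W    W    L    W    W    L    W
Cells with no legal move (terminal, hence L): (0,0), (1,0).
The remaining L cells, each justified by listing all of its moves:
(0,3): L (options (0,2)(W), (0,1)(W) are all W)
(0,6): L (options (0,5)(W), (0,4)(W), (0,2)(W) are all W)
(1,3): L (options (1,2)(W), (1,1)(W) are all W)
(1,6): L (options (1,5)(W), (1,4)(W), (1,2)(W) are all W)
(2,1): L (options (0,1)(W), (2,0)(W) are all W)
(2,4): L (options (0,4)(W), (2,3)(W), (2,2)(W), (2,0)(W) are all W)
(3,1): L (options (1,1)(W), (0,1)(W), (3,0)(W) are all W)
(3,4): L (options (1,4)(W), (0,4)(W), (3,3)(W), (3,2)(W), (3,0)(W) are all W)
(4,2): L (options (2,2)(W), (1,2)(W), (0,2)(W), (4,1)(W), (4,0)(W) are all W)
(4,5): L (options (2,5)(W), (1,5)(W), (0,5)(W), (4,4)(W), (4,3)(W), (4,1)(W) are all W)
(5,2): L (options (3,2)(W), (2,2)(W), (1,2)(W), (5,1)(W), (5,0)(W) are all W)
(5,5): L (options (3,5)(W), (2,5)(W), (1,5)(W), (5,4)(W), (5,3)(W), (5,1)(W) are all W)
Every other cell has at least one move into one of the L cells above, so it is W.
L cells per row: a=0: 3, a=1: 3, a=2: 2, a=3: 2, a=4: 2, a=5: 2; total 14.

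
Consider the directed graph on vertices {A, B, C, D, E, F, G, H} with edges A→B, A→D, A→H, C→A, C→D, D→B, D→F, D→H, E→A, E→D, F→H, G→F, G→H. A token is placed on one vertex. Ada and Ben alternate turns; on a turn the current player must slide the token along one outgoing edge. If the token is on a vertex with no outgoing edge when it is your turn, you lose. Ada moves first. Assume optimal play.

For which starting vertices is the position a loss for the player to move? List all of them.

Classify positions by backward induction: terminal positions (no move available) are L. From any other position, the mover wins iff some move reaches an L.
Every edge goes from a vertex to one that appears earlier in the order H, B, F, D, G, A, E, C, so processing vertices in that order labels each vertex after all of its successors.
H: no outgoing edge → L
B: no outgoing edge → L
F: reaches L-position H → W
D: reaches L-position B → W
G: reaches L-position H → W
A: reaches L-position B → W
E: only reaches A(W), D(W), all W → L
C: only reaches A(W), D(W), all W → L
The losing starting vertices are exactly the entries labelled L in this table (4 of them).

B, C, E, H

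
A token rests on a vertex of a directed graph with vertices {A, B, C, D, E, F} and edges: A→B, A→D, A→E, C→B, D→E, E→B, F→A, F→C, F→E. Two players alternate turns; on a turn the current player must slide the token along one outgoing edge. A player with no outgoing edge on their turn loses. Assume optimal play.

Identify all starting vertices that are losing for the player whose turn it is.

B, D, F

Compute win/loss labels from the base case upward. A position with no move is L. Any other position is W if it can reach an L in one move, else L.
Every edge goes from a vertex to one that appears earlier in the order B, E, D, C, A, F, so processing vertices in that order labels each vertex after all of its successors.
B: no outgoing edge → L
E: →B(L), so W
D: →E(W) only, which is W, so L
C: →B(L), so W
A: →D(L), so W
F: →A(W), C(W), E(W) — all W, so L
Reading off the rows marked L gives the requested list; there are 3 such vertices.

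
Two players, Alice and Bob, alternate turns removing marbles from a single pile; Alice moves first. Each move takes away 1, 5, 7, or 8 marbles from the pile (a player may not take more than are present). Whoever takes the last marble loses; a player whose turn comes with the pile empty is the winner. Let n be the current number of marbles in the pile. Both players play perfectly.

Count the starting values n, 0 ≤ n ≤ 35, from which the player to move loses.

Use the standard recursion: the mover wins at a terminal position; elsewhere, the mover wins exactly when some move hands the opponent an L position.
n=0: no move; the opponent has just taken the last marble and therefore loses → W
n=1: the only move is to 0(W), a W ⇒ L
n=2: can move to 1, which is L ⇒ W
n=3: the only move is to 2(W), a W ⇒ L
n=4: can move to 3, which is L ⇒ W
n=5: moves to 4(W), 0(W); every one is W ⇒ L
n=6: can move to 5, which is L ⇒ W
n=7: moves to 6(W), 2(W), 0(W); every one is W ⇒ L
n=8: can move to 7, which is L ⇒ W
n=9: can move to 1, which is L ⇒ W
n=10: can move to 5, which is L ⇒ W
n=11: can move to 3, which is L ⇒ W
n=12: can move to 7, which is L ⇒ W
n=13: can move to 5, which is L ⇒ W
n=14: can move to 7, which is L ⇒ W
n=15: can move to 7, which is L ⇒ W
n=16: moves to 15(W), 11(W), 9(W), 8(W); every one is W ⇒ L
n=17: can move to 16, which is L ⇒ W
n=18: moves to 17(W), 13(W), 11(W), 10(W); every one is W ⇒ L
n=19: can move to 18, which is L ⇒ W
n=20: moves to 19(W), 15(W), 13(W), 12(W); every one is W ⇒ L
n=21: can move to 20, which is L ⇒ W
n=22: moves to 21(W), 17(W), 15(W), 14(W); every one is W ⇒ L
n=23: can move to 22, which is L ⇒ W
n=24: can move to 16, which is L ⇒ W
n=25: can move to 20, which is L ⇒ W
n=26: can move to 18, which is L ⇒ W
n=27: can move to 22, which is L ⇒ W
n=28: can move to 20, which is L ⇒ W
n=29: can move to 22, which is L ⇒ W
n=30: can move to 22, which is L ⇒ W
n=31: moves to 30(W), 26(W), 24(W), 23(W); every one is W ⇒ L
n=32: can move to 31, which is L ⇒ W
n=33: moves to 32(W), 28(W), 26(W), 25(W); every one is W ⇒ L
n=34: can move to 33, which is L ⇒ W
n=35: moves to 34(W), 30(W), 28(W), 27(W); every one is W ⇒ L
L entries with 0 ≤ n ≤ 35: n = 1, 3, 5, 7, 16, 18, 20, 22, 31, 33, 35; that makes 11.

11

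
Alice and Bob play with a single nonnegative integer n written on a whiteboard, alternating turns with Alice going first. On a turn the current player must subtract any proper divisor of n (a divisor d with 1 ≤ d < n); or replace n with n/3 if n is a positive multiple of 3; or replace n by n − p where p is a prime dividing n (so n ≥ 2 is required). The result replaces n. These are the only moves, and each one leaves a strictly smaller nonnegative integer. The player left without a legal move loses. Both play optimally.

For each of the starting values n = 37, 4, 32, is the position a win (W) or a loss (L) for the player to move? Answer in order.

Classify positions by backward induction: terminal positions (no move available) are L. From any other position, the mover wins iff some move reaches an L.
n=0: no move → L
n=1: no move → L
n=2: can move to 0, which is L ⇒ W
n=3: can move to 0, which is L ⇒ W
n=4: moves to 2(W), 3(W); every one is W ⇒ L
n=5: can move to 0, which is L ⇒ W
n=6: can move to 4, which is L ⇒ W
n=7: can move to 0, which is L ⇒ W
n=8: can move to 4, which is L ⇒ W
n=9: moves to 3(W), 6(W), 8(W); every one is W ⇒ L
n=10: can move to 9, which is L ⇒ W
n=11: can move to 0, which is L ⇒ W
n=12: can move to 4, which is L ⇒ W
n=13: can move to 0, which is L ⇒ W
n=14: moves to 7(W), 12(W), 13(W); every one is W ⇒ L
n=15: can move to 14, which is L ⇒ W
n=16: can move to 14, which is L ⇒ W
n=17: can move to 0, which is L ⇒ W
n=18: can move to 9, which is L ⇒ W
n=19: can move to 0, which is L ⇒ W
n=20: moves to 10(W), 15(W), 16(W), 18(W), 19(W); every one is W ⇒ L
n=21: can move to 14, which is L ⇒ W
n=22: can move to 20, which is L ⇒ W
n=23: can move to 0, which is L ⇒ W
n=24: can move to 20, which is L ⇒ W
n=25: can move to 20, which is L ⇒ W
n=26: moves to 13(W), 24(W), 25(W); every one is W ⇒ L
n=27: can move to 9, which is L ⇒ W
n=28: can move to 14, which is L ⇒ W
n=29: can move to 0, which is L ⇒ W
n=30: can move to 20, which is L ⇒ W
n=31: can move to 0, which is L ⇒ W
n=32: moves to 16(W), 24(W), 28(W), 30(W), 31(W); every one is W ⇒ L
n=33: can move to 32, which is L ⇒ W
n=34: can move to 32, which is L ⇒ W
n=35: moves to 28(W), 30(W), 34(W); every one is W ⇒ L
n=36: can move to 32, which is L ⇒ W
n=37: can move to 0, which is L ⇒ W

37: W, 4: L, 32: L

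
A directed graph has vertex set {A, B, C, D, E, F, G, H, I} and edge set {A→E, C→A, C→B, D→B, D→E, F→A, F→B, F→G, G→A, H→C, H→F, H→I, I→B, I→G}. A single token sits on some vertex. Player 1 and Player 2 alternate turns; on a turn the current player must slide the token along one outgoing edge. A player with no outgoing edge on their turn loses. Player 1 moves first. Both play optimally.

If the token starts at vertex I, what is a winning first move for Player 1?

Positions with no move are L. A position that does have a move is losing for the player to move precisely when every available move leads to a winning position for the opponent. Fill in the labels:
Every edge goes from a vertex to one that appears earlier in the order E, B, A, G, C, F, I, H, D, so processing vertices in that order labels each vertex after all of its successors.
E: no outgoing edge → L
B: no outgoing edge → L
A: →E(L), so W
G: →A(W) only, which is W, so L
C: →B(L), so W
F: →G(L), so W
I: →G(L), so W
H: →I(W), F(W), C(W) — all W, so L
D: →B(L), so W
From I, the L positions reachable in one move are: G, B. Any move reaching one of these is winning.

Move to G.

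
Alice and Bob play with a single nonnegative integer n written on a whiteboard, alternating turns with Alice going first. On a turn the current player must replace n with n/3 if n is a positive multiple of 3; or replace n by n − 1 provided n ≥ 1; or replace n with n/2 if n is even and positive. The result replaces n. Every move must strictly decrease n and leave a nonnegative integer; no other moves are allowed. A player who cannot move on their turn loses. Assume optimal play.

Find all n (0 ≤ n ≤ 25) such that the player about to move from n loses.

Label each position W (a win for the player to move) or L (a loss). A position with no legal move is L; any other position is W exactly when some move reaches an L, and L when every move reaches a W.
n=0: no move → L
n=1: →0(L), so W
n=2: →1(W) only, which is W, so L
n=3: →2(L), so W
n=4: →2(L), so W
n=5: →4(W) only, which is W, so L
n=6: →2(L), so W
n=7: →6(W) only, which is W, so L
n=8: →7(L), so W
n=9: →3(W), 8(W) — all W, so L
n=10: →5(L), so W
n=11: →10(W) only, which is W, so L
n=12: →11(L), so W
n=13: →12(W) only, which is W, so L
n=14: →7(L), so W
n=15: →5(L), so W
n=16: →8(W), 15(W) — all W, so L
n=17: →16(L), so W
n=18: →9(L), so W
n=19: →18(W) only, which is W, so L
n=20: →19(L), so W
n=21: →7(L), so W
n=22: →11(L), so W
n=23: →22(W) only, which is W, so L
n=24: →23(L), so W
n=25: →24(W) only, which is W, so L
The losing starting values of n are exactly the entries labelled L in this table (11 of them).

0, 2, 5, 7, 9, 11, 13, 16, 19, 23, 25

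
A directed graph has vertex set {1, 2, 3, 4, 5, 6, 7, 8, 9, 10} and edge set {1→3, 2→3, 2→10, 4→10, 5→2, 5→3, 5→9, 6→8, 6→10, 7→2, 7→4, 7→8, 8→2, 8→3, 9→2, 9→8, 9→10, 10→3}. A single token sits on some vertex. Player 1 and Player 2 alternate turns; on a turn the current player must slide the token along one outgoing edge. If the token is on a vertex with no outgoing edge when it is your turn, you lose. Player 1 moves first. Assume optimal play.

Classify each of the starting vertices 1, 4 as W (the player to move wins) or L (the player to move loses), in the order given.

1: W, 4: L

Build the W/L table. Terminal = L. A non-terminal position is W if it has a move to some L; otherwise it is L.
Every edge goes from a vertex to one that appears earlier in the order 3, 10, 2, 8, 9, 4, 7, 5, 6, 1, so processing vertices in that order labels each vertex after all of its successors.
3: no outgoing edge → L
10: reaches L-position 3 → W
2: reaches L-position 3 → W
8: reaches L-position 3 → W
9: only reaches 8(W), 2(W), 10(W), all W → L
4: only reaches 10(W), which is W → L
7: reaches L-position 4 → W
5: reaches L-position 9 → W
6: only reaches 8(W), 10(W), all W → L
1: reaches L-position 3 → W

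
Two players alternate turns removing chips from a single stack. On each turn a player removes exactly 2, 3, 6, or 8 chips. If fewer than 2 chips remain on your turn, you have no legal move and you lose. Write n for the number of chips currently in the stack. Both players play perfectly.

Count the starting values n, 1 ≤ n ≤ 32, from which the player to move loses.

9

Build the W/L table. Terminal = L. A non-terminal position is W if it has a move to some L; otherwise it is L.
n=0: no move → L
n=1: no move → L
n=2: →0(L), so W
n=3: →1(L), so W
n=4: →1(L), so W
n=5: →3(W), 2(W) — all W, so L
n=6: →0(L), so W
n=7: →5(L), so W
n=8: →5(L), so W
n=9: →1(L), so W
n=10: →8(W), 7(W), 4(W), 2(W) — all W, so L
n=11: →5(L), so W
n=12: →10(L), so W
n=13: →10(L), so W
n=14: →12(W), 11(W), 8(W), 6(W) — all W, so L
n=15: →13(W), 12(W), 9(W), 7(W) — all W, so L
n=16: →14(L), so W
n=17: →15(L), so W
n=18: →15(L), so W
n=19: →17(W), 16(W), 13(W), 11(W) — all W, so L
n=20: →14(L), so W
n=21: →19(L), so W
n=22: →19(L), so W
n=23: →15(L), so W
n=24: →22(W), 21(W), 18(W), 16(W) — all W, so L
n=25: →19(L), so W
n=26: →24(L), so W
n=27: →24(L), so W
n=28: →26(W), 25(W), 22(W), 20(W) — all W, so L
n=29: →27(W), 26(W), 23(W), 21(W) — all W, so L
n=30: →28(L), so W
n=31: →29(L), so W
n=32: →29(L), so W
L entries with 1 ≤ n ≤ 32 (n=0 is outside the asked range and is not counted): n = 1, 5, 10, 14, 15, 19, 24, 28, 29; that makes 9.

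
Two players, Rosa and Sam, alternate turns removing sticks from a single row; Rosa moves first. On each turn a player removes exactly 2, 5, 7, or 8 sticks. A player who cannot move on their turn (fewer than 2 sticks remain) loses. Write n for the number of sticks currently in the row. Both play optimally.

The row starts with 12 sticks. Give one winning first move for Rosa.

Remove 2, leaving 10.

Work bottom-up. With no move the player to move loses. Otherwise the position is W if at least one move leads to an L position for the opponent, and L if every move leads to a W.
n=0: no move → L
n=1: no move → L
n=2: can move to 0, which is L ⇒ W
n=3: can move to 1, which is L ⇒ W
n=4: the only move is to 2(W), a W ⇒ L
n=5: can move to 0, which is L ⇒ W
n=6: can move to 4, which is L ⇒ W
n=7: can move to 0, which is L ⇒ W
n=8: can move to 1, which is L ⇒ W
n=9: can move to 4, which is L ⇒ W
n=10: moves to 8(W), 5(W), 3(W), 2(W); every one is W ⇒ L
n=11: can move to 4, which is L ⇒ W
n=12: can move to 10, which is L ⇒ W
From 12, the L positions reachable in one move are: 10, 4. Any move reaching one of these is winning.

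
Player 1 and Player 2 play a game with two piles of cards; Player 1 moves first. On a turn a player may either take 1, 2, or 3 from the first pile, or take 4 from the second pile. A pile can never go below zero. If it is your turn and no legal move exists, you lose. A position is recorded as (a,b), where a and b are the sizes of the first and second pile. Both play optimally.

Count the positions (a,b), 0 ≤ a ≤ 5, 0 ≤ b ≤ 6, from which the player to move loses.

14

Compute win/loss labels from the base case upward. A position with no move is L. Any other position is W if it can reach an L in one move, else L.
Every move lowers a or b (never raises either), so fill the grid row by row in increasing a, and left to right within a row: each cell's successors are then already labelled.
      b=0  b=1  b=2  b=3  b=4  b=5  b=6
a=0:    L    L    L    L    W    W    W
a=1:    W    W    W    W    L    L    L
a=2:    W    W    W    W    W    W    W
a=3:    W    W    W    W    W    W    W
a=4:    L    L    L    L    W    W    W
a=5:    W    W    W    W    L    L    L
Cells with no legal move (terminal, hence L): (0,0), (0,1), (0,2), (0,3).
The remaining L cells, each justified by listing all of its moves:
(1,4): moves to (0,4)(W), (1,0)(W); every one is W ⇒ L
(1,5): moves to (0,5)(W), (1,1)(W); every one is W ⇒ L
(1,6): moves to (0,6)(W), (1,2)(W); every one is W ⇒ L
(4,0): moves to (3,0)(W), (2,0)(W), (1,0)(W); every one is W ⇒ L
(4,1): moves to (3,1)(W), (2,1)(W), (1,1)(W); every one is W ⇒ L
(4,2): moves to (3,2)(W), (2,2)(W), (1,2)(W); every one is W ⇒ L
(4,3): moves to (3,3)(W), (2,3)(W), (1,3)(W); every one is W ⇒ L
(5,4): moves to (4,4)(W), (3,4)(W), (2,4)(W), (5,0)(W); every one is W ⇒ L
(5,5): moves to (4,5)(W), (3,5)(W), (2,5)(W), (5,1)(W); every one is W ⇒ L
(5,6): moves to (4,6)(W), (3,6)(W), (2,6)(W), (5,2)(W); every one is W ⇒ L
Every other cell has at least one move into one of the L cells above, so it is W.
L cells per row: a=0: 4, a=1: 3, a=2: 0, a=3: 0, a=4: 4, a=5: 3; total 14.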